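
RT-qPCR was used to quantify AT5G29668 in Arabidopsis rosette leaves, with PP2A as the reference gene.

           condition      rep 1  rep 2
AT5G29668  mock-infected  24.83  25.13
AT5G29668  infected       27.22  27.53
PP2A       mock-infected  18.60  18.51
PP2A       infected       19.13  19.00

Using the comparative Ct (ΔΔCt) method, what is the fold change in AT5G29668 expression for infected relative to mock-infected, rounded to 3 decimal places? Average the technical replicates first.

Mean Ct: AT5G29668 mock-infected 24.980; AT5G29668 infected 27.375; PP2A mock-infected 18.555; PP2A infected 19.065
ΔCt(mock-infected) = 24.980 − 18.555 = 6.425
ΔCt(infected) = 27.375 − 19.065 = 8.310
ΔΔCt = 8.310 − 6.425 = 1.885
Fold change = 2^(−1.885) = 0.2707

0.271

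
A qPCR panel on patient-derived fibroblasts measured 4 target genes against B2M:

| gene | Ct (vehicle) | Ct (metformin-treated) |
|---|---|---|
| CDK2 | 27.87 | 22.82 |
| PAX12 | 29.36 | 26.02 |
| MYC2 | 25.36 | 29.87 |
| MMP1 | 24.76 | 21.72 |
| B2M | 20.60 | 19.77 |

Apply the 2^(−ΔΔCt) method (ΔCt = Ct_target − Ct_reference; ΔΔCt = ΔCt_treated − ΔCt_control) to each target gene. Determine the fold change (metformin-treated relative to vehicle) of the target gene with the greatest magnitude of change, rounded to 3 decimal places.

0.025

CDK2: ΔΔCt = (22.82−19.77) − (27.87−20.60) = 3.05 − 7.27 = -4.22; fold change = 2^4.22 = 18.636
PAX12: ΔΔCt = (26.02−19.77) − (29.36−20.60) = 6.25 − 8.76 = -2.51; fold change = 2^2.51 = 5.696
MYC2: ΔΔCt = (29.87−19.77) − (25.36−20.60) = 10.10 − 4.76 = 5.34; fold change = 2^-5.34 = 0.025
MMP1: ΔΔCt = (21.72−19.77) − (24.76−20.60) = 1.95 − 4.16 = -2.21; fold change = 2^2.21 = 4.627
MYC2 has the largest |ΔΔCt| = 5.34.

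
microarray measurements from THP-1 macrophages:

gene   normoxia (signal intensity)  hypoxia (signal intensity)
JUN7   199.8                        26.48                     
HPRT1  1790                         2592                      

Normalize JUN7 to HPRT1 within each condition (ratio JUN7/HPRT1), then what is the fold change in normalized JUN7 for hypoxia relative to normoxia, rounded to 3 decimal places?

0.092

JUN7/HPRT1 (normoxia) = 199.8 / 1790 = 0.11162
JUN7/HPRT1 (hypoxia) = 26.48 / 2592 = 0.010216
Fold change = 0.010216 / 0.11162 = 0.0915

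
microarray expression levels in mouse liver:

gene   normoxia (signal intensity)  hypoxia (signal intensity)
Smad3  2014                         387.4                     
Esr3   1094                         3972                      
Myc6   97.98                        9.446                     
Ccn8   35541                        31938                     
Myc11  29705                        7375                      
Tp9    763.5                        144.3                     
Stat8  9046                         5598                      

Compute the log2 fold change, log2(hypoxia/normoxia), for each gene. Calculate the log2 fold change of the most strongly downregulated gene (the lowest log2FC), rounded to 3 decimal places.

log2(387.4/2014) = -2.378  (Smad3)
log2(3972/1094) = 1.860  (Esr3)
log2(9.446/97.98) = -3.375  (Myc6)
log2(31938/35541) = -0.154  (Ccn8)
log2(7375/29705) = -2.010  (Myc11)
log2(144.3/763.5) = -2.404  (Tp9)
log2(5598/9046) = -0.692  (Stat8)
Myc6 is most strongly downregulated.

-3.375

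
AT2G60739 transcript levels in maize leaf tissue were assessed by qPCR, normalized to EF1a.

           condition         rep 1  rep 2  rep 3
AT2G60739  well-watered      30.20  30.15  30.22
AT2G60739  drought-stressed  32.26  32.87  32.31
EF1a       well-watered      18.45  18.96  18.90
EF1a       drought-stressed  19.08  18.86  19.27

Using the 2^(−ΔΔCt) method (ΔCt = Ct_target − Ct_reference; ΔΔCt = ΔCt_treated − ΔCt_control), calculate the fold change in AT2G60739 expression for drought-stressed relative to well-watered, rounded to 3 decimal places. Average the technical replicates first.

Mean Ct: AT2G60739 well-watered 30.190; AT2G60739 drought-stressed 32.480; EF1a well-watered 18.770; EF1a drought-stressed 19.070
ΔCt(well-watered) = 30.190 − 18.770 = 11.420
ΔCt(drought-stressed) = 32.480 − 19.070 = 13.410
ΔΔCt = 13.410 − 11.420 = 1.990
Fold change = 2^(−1.990) = 0.2517

0.252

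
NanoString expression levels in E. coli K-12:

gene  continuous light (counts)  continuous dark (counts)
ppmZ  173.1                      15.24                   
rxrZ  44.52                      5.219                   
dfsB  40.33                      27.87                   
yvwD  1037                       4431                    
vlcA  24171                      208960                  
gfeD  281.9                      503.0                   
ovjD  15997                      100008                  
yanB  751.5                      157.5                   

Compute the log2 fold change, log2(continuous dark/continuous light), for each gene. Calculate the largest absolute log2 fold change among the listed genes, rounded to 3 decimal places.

3.506

log2(15.24/173.1) = -3.506  (ppmZ)
log2(5.219/44.52) = -3.093  (rxrZ)
log2(27.87/40.33) = -0.533  (dfsB)
log2(4431/1037) = 2.095  (yvwD)
log2(208960/24171) = 3.112  (vlcA)
log2(503.0/281.9) = 0.835  (gfeD)
log2(100008/15997) = 2.644  (ovjD)
log2(157.5/751.5) = -2.254  (yanB)
The largest magnitude belongs to ppmZ.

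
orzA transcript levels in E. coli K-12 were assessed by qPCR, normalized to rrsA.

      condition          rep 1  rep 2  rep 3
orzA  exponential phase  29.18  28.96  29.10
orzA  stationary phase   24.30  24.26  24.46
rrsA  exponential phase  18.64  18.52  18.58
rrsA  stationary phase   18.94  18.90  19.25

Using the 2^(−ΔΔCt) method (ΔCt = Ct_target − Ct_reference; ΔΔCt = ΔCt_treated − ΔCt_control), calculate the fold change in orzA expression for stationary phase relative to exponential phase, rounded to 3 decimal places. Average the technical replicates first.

Mean Ct: orzA exponential phase 29.080; orzA stationary phase 24.340; rrsA exponential phase 18.580; rrsA stationary phase 19.030
ΔCt(exponential phase) = 29.080 − 18.580 = 10.500
ΔCt(stationary phase) = 24.340 − 19.030 = 5.310
ΔΔCt = 5.310 − 10.500 = -5.190
Fold change = 2^(−(-5.190)) = 2^5.190 = 36.5044

36.504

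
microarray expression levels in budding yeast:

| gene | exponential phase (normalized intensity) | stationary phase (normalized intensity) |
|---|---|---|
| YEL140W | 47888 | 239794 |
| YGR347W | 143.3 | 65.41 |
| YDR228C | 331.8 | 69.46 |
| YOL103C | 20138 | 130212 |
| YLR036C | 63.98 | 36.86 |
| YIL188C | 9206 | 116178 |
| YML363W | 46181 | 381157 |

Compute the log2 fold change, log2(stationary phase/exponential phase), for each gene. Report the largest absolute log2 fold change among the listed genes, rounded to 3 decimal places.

3.658

log2(239794/47888) = 2.324  (YEL140W)
log2(65.41/143.3) = -1.131  (YGR347W)
log2(69.46/331.8) = -2.256  (YDR228C)
log2(130212/20138) = 2.693  (YOL103C)
log2(36.86/63.98) = -0.796  (YLR036C)
log2(116178/9206) = 3.658  (YIL188C)
log2(381157/46181) = 3.045  (YML363W)
The largest magnitude belongs to YIL188C.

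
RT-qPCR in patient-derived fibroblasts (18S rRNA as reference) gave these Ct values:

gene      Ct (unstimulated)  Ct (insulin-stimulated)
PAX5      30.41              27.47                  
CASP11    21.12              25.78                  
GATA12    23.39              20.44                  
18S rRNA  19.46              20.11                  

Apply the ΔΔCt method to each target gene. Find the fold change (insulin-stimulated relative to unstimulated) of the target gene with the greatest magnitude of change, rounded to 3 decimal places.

0.062

PAX5: ΔΔCt = (27.47−20.11) − (30.41−19.46) = 7.36 − 10.95 = -3.59; fold change = 2^3.59 = 12.042
CASP11: ΔΔCt = (25.78−20.11) − (21.12−19.46) = 5.67 − 1.66 = 4.01; fold change = 2^-4.01 = 0.062
GATA12: ΔΔCt = (20.44−20.11) − (23.39−19.46) = 0.33 − 3.93 = -3.60; fold change = 2^3.60 = 12.126
CASP11 has the largest |ΔΔCt| = 4.01.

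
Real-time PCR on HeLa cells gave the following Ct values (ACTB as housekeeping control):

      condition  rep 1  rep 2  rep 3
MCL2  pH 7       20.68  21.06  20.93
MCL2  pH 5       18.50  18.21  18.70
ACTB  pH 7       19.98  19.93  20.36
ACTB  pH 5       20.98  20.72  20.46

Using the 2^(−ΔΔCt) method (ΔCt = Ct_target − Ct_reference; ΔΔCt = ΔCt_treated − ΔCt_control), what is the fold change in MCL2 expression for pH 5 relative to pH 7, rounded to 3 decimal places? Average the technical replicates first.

Mean Ct: MCL2 pH 7 20.890; MCL2 pH 5 18.470; ACTB pH 7 20.090; ACTB pH 5 20.720
ΔCt(pH 7) = 20.890 − 20.090 = 0.800
ΔCt(pH 5) = 18.470 − 20.720 = -2.250
ΔΔCt = -2.250 − 0.800 = -3.050
Fold change = 2^(−(-3.050)) = 2^3.050 = 8.2821

8.282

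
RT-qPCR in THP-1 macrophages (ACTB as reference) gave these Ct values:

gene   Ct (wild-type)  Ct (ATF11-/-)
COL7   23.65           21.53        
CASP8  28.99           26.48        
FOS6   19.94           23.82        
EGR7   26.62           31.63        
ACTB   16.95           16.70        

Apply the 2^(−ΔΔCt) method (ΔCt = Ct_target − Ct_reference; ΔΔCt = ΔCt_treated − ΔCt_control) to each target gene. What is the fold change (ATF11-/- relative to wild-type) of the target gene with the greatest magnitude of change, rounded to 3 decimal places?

0.026

COL7: ΔΔCt = (21.53−16.70) − (23.65−16.95) = 4.83 − 6.70 = -1.87; fold change = 2^1.87 = 3.655
CASP8: ΔΔCt = (26.48−16.70) − (28.99−16.95) = 9.78 − 12.04 = -2.26; fold change = 2^2.26 = 4.790
FOS6: ΔΔCt = (23.82−16.70) − (19.94−16.95) = 7.12 − 2.99 = 4.13; fold change = 2^-4.13 = 0.057
EGR7: ΔΔCt = (31.63−16.70) − (26.62−16.95) = 14.93 − 9.67 = 5.26; fold change = 2^-5.26 = 0.026
EGR7 has the largest |ΔΔCt| = 5.26.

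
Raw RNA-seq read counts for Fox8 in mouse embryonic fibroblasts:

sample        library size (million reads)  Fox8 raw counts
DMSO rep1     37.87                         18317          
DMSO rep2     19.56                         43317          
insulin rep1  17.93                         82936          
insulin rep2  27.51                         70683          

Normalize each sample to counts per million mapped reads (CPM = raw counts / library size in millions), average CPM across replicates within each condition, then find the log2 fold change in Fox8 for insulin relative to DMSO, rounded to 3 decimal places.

CPM(DMSO rep1) = 18317 / 37.87 = 483.6810
CPM(DMSO rep2) = 43317 / 19.56 = 2214.5706
CPM(insulin rep1) = 82936 / 17.93 = 4625.5438
CPM(insulin rep2) = 70683 / 27.51 = 2569.3566
mean CPM(DMSO) = 1349.1258; mean CPM(insulin) = 3597.4502
Fold change = 3597.4502 / 1349.1258 = 2.66650
log2(2.66650) = 1.4149

1.415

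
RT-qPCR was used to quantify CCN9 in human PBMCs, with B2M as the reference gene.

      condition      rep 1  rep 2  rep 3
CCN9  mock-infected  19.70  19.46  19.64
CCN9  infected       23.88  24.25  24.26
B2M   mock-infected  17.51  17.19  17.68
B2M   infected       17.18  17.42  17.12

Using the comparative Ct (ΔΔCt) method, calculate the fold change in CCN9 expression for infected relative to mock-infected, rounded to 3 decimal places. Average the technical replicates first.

0.037

Mean Ct: CCN9 mock-infected 19.600; CCN9 infected 24.130; B2M mock-infected 17.460; B2M infected 17.240
ΔCt(mock-infected) = 19.600 − 17.460 = 2.140
ΔCt(infected) = 24.130 − 17.240 = 6.890
ΔΔCt = 6.890 − 2.140 = 4.750
Fold change = 2^(−4.750) = 0.0372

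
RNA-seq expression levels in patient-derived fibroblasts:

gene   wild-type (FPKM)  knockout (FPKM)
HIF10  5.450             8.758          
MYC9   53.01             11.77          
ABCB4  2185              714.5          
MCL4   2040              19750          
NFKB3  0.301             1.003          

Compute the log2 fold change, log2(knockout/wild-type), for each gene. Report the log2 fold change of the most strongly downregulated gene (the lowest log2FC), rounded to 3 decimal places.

-2.171

log2(8.758/5.450) = 0.684  (HIF10)
log2(11.77/53.01) = -2.171  (MYC9)
log2(714.5/2185) = -1.613  (ABCB4)
log2(19750/2040) = 3.275  (MCL4)
log2(1.003/0.301) = 1.736  (NFKB3)
MYC9 is most strongly downregulated.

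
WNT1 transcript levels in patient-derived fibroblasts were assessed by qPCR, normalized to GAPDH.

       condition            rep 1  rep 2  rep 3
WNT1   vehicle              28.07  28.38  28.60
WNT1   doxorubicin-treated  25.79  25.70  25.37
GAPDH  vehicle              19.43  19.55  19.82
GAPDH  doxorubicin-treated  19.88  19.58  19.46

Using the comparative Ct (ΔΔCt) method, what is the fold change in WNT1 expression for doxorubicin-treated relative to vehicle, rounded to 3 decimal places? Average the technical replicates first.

6.821

Mean Ct: WNT1 vehicle 28.350; WNT1 doxorubicin-treated 25.620; GAPDH vehicle 19.600; GAPDH doxorubicin-treated 19.640
ΔCt(vehicle) = 28.350 − 19.600 = 8.750
ΔCt(doxorubicin-treated) = 25.620 − 19.640 = 5.980
ΔΔCt = 5.980 − 8.750 = -2.770
Fold change = 2^(−(-2.770)) = 2^2.770 = 6.8211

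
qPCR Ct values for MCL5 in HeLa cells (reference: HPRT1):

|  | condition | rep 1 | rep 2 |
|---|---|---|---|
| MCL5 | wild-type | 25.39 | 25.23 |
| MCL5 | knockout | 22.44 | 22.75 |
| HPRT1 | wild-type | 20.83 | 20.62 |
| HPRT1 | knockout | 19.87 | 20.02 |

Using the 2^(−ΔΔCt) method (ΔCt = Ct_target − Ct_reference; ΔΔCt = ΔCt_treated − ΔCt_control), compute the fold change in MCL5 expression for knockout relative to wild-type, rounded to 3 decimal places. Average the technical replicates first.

3.824

Mean Ct: MCL5 wild-type 25.310; MCL5 knockout 22.595; HPRT1 wild-type 20.725; HPRT1 knockout 19.945
ΔCt(wild-type) = 25.310 − 20.725 = 4.585
ΔCt(knockout) = 22.595 − 19.945 = 2.650
ΔΔCt = 2.650 − 4.585 = -1.935
Fold change = 2^(−(-1.935)) = 2^1.935 = 3.8238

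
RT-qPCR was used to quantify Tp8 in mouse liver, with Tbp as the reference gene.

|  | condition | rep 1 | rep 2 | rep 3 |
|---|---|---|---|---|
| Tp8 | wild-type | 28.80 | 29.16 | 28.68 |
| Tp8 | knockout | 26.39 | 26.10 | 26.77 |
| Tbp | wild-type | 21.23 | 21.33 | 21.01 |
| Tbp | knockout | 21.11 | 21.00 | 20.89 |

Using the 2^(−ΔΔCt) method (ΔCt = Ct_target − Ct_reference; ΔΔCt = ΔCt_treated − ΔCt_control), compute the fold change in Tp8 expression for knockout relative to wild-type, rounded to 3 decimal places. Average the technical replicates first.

Mean Ct: Tp8 wild-type 28.880; Tp8 knockout 26.420; Tbp wild-type 21.190; Tbp knockout 21.000
ΔCt(wild-type) = 28.880 − 21.190 = 7.690
ΔCt(knockout) = 26.420 − 21.000 = 5.420
ΔΔCt = 5.420 − 7.690 = -2.270
Fold change = 2^(−(-2.270)) = 2^2.270 = 4.8232

4.823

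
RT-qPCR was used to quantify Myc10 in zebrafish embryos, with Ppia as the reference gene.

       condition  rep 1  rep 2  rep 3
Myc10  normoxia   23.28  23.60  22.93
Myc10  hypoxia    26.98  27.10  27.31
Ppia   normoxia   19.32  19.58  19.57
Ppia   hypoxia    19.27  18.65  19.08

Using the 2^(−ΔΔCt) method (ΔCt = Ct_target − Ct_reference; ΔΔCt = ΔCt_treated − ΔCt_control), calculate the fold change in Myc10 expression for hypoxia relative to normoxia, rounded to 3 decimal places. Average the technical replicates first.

Mean Ct: Myc10 normoxia 23.270; Myc10 hypoxia 27.130; Ppia normoxia 19.490; Ppia hypoxia 19.000
ΔCt(normoxia) = 23.270 − 19.490 = 3.780
ΔCt(hypoxia) = 27.130 − 19.000 = 8.130
ΔΔCt = 8.130 − 3.780 = 4.350
Fold change = 2^(−4.350) = 0.0490

0.049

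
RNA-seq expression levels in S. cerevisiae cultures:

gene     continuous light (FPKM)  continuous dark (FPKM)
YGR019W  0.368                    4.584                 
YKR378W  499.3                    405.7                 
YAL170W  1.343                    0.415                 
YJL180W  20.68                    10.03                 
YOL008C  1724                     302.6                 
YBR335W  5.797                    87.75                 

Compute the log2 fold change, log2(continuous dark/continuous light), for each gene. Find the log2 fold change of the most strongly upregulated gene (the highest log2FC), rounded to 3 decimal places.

log2(4.584/0.368) = 3.639  (YGR019W)
log2(405.7/499.3) = -0.299  (YKR378W)
log2(0.415/1.343) = -1.694  (YAL170W)
log2(10.03/20.68) = -1.044  (YJL180W)
log2(302.6/1724) = -2.510  (YOL008C)
log2(87.75/5.797) = 3.920  (YBR335W)
YBR335W is most strongly upregulated.

3.920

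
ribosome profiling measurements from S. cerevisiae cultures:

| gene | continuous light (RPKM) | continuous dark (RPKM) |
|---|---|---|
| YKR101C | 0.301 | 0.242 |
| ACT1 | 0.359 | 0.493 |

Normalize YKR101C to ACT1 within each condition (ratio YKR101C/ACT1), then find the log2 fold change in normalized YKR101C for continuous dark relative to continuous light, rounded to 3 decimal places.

-0.772

YKR101C/ACT1 (continuous light) = 0.301 / 0.359 = 0.83844
YKR101C/ACT1 (continuous dark) = 0.242 / 0.493 = 0.49087
Fold change = 0.49087 / 0.83844 = 0.5855
log2(0.5855) = -0.7724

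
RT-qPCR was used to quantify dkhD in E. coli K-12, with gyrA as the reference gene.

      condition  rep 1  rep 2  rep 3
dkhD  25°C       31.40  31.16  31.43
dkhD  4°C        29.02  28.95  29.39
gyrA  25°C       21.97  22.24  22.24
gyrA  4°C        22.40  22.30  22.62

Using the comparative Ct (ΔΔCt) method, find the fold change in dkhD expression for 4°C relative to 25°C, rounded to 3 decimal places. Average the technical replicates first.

5.657

Mean Ct: dkhD 25°C 31.330; dkhD 4°C 29.120; gyrA 25°C 22.150; gyrA 4°C 22.440
ΔCt(25°C) = 31.330 − 22.150 = 9.180
ΔCt(4°C) = 29.120 − 22.440 = 6.680
ΔΔCt = 6.680 − 9.180 = -2.500
Fold change = 2^(−(-2.500)) = 2^2.500 = 5.6569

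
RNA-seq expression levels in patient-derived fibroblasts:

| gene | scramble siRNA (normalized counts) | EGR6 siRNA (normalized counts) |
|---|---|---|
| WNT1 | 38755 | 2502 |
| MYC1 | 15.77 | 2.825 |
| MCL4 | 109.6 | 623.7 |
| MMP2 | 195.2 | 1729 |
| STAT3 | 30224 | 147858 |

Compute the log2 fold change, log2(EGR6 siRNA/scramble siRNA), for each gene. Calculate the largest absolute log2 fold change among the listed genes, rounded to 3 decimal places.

3.953

log2(2502/38755) = -3.953  (WNT1)
log2(2.825/15.77) = -2.481  (MYC1)
log2(623.7/109.6) = 2.509  (MCL4)
log2(1729/195.2) = 3.147  (MMP2)
log2(147858/30224) = 2.290  (STAT3)
The largest magnitude belongs to WNT1.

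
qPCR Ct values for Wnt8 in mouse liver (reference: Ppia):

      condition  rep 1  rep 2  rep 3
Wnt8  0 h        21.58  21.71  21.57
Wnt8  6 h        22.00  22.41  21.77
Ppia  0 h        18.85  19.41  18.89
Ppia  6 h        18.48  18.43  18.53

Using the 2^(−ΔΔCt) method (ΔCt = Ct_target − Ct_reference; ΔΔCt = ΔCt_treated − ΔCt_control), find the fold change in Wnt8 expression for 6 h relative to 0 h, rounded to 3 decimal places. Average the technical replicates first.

0.497

Mean Ct: Wnt8 0 h 21.620; Wnt8 6 h 22.060; Ppia 0 h 19.050; Ppia 6 h 18.480
ΔCt(0 h) = 21.620 − 19.050 = 2.570
ΔCt(6 h) = 22.060 − 18.480 = 3.580
ΔΔCt = 3.580 − 2.570 = 1.010
Fold change = 2^(−1.010) = 0.4965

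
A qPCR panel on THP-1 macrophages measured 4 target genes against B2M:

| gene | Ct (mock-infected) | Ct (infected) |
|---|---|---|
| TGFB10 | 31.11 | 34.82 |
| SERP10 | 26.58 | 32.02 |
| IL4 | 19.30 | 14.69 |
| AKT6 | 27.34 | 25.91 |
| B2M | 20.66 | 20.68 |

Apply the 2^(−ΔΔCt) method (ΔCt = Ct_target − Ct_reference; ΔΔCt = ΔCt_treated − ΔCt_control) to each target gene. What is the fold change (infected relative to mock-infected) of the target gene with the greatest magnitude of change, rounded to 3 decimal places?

TGFB10: ΔΔCt = (34.82−20.68) − (31.11−20.66) = 14.14 − 10.45 = 3.69; fold change = 2^-3.69 = 0.077
SERP10: ΔΔCt = (32.02−20.68) − (26.58−20.66) = 11.34 − 5.92 = 5.42; fold change = 2^-5.42 = 0.023
IL4: ΔΔCt = (14.69−20.68) − (19.30−20.66) = -5.99 − (-1.36) = -4.63; fold change = 2^4.63 = 24.761
AKT6: ΔΔCt = (25.91−20.68) − (27.34−20.66) = 5.23 − 6.68 = -1.45; fold change = 2^1.45 = 2.732
SERP10 has the largest |ΔΔCt| = 5.42.

0.023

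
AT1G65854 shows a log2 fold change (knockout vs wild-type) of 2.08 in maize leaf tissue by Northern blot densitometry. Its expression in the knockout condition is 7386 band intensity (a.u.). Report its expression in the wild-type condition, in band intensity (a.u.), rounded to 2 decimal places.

1746.90

Fold change = 2^(2.08) = 4.2281
wild-type expression = 7386 / 4.2281 = 1746.90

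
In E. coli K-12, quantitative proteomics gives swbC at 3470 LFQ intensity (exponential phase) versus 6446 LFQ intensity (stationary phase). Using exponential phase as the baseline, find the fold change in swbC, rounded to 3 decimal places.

Fold change = 6446 / 3470 = 1.8576
swbC is upregulated.

1.858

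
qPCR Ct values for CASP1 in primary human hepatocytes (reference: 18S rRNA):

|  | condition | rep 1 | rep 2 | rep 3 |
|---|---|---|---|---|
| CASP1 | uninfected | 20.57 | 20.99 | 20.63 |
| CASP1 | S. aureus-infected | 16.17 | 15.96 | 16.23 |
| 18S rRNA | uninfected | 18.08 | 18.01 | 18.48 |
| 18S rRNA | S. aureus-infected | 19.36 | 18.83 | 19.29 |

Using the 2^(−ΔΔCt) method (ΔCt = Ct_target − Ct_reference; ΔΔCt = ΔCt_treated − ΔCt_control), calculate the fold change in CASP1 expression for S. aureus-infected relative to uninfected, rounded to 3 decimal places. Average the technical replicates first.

Mean Ct: CASP1 uninfected 20.730; CASP1 S. aureus-infected 16.120; 18S rRNA uninfected 18.190; 18S rRNA S. aureus-infected 19.160
ΔCt(uninfected) = 20.730 − 18.190 = 2.540
ΔCt(S. aureus-infected) = 16.120 − 19.160 = -3.040
ΔΔCt = -3.040 − 2.540 = -5.580
Fold change = 2^(−(-5.580)) = 2^5.580 = 47.8352

47.835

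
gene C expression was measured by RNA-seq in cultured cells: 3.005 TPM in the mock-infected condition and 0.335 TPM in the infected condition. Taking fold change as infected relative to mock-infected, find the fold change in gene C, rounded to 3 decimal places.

0.111

Fold change = 0.335 / 3.005 = 0.1115
gene C is downregulated.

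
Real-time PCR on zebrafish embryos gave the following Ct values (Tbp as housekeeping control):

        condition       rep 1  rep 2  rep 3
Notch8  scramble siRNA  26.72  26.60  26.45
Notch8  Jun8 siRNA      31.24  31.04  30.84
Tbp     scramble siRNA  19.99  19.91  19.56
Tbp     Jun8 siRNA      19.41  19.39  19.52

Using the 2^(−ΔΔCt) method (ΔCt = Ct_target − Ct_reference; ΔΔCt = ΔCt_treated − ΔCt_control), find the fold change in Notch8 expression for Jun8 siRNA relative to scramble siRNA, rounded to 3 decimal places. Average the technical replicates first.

Mean Ct: Notch8 scramble siRNA 26.590; Notch8 Jun8 siRNA 31.040; Tbp scramble siRNA 19.820; Tbp Jun8 siRNA 19.440
ΔCt(scramble siRNA) = 26.590 − 19.820 = 6.770
ΔCt(Jun8 siRNA) = 31.040 − 19.440 = 11.600
ΔΔCt = 11.600 − 6.770 = 4.830
Fold change = 2^(−4.830) = 0.0352

0.035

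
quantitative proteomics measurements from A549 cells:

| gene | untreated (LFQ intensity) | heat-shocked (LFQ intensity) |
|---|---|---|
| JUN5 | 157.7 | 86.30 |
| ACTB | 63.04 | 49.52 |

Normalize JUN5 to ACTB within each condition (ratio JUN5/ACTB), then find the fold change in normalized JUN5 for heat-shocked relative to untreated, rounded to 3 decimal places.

0.697

JUN5/ACTB (untreated) = 157.7 / 63.04 = 2.5016
JUN5/ACTB (heat-shocked) = 86.30 / 49.52 = 1.7427
Fold change = 1.7427 / 2.5016 = 0.6967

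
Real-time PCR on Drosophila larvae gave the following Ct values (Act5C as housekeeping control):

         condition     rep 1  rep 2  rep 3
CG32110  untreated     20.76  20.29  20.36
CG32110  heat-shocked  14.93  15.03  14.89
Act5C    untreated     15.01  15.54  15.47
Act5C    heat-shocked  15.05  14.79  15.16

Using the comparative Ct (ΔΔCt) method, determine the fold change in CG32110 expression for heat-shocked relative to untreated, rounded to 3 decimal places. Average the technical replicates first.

Mean Ct: CG32110 untreated 20.470; CG32110 heat-shocked 14.950; Act5C untreated 15.340; Act5C heat-shocked 15.000
ΔCt(untreated) = 20.470 − 15.340 = 5.130
ΔCt(heat-shocked) = 14.950 − 15.000 = -0.050
ΔΔCt = -0.050 − 5.130 = -5.180
Fold change = 2^(−(-5.180)) = 2^5.180 = 36.2523

36.252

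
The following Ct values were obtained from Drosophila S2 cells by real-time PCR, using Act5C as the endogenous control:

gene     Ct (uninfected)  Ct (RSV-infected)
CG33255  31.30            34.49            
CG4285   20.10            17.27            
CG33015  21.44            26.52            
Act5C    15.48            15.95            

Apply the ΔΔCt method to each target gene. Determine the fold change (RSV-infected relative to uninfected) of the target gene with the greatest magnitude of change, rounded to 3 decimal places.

CG33255: ΔΔCt = (34.49−15.95) − (31.30−15.48) = 18.54 − 15.82 = 2.72; fold change = 2^-2.72 = 0.152
CG4285: ΔΔCt = (17.27−15.95) − (20.10−15.48) = 1.32 − 4.62 = -3.30; fold change = 2^3.30 = 9.849
CG33015: ΔΔCt = (26.52−15.95) − (21.44−15.48) = 10.57 − 5.96 = 4.61; fold change = 2^-4.61 = 0.041
CG33015 has the largest |ΔΔCt| = 4.61.

0.041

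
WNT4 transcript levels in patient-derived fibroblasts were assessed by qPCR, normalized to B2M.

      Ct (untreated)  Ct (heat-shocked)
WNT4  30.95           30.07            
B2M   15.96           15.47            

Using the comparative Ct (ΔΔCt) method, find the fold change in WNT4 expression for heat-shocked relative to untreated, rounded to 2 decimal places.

1.31

ΔCt(untreated) = 30.950 − 15.960 = 14.990
ΔCt(heat-shocked) = 30.070 − 15.470 = 14.600
ΔΔCt = 14.600 − 14.990 = -0.390
Fold change = 2^(−(-0.390)) = 2^0.390 = 1.310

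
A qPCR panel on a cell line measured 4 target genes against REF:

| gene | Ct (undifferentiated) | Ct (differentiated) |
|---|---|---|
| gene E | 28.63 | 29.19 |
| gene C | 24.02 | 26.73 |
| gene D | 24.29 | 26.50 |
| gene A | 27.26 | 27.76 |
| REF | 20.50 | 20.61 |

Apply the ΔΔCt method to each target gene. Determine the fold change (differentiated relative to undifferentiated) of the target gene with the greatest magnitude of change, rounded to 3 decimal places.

0.165

gene E: ΔΔCt = (29.19−20.61) − (28.63−20.50) = 8.58 − 8.13 = 0.45; fold change = 2^-0.45 = 0.732
gene C: ΔΔCt = (26.73−20.61) − (24.02−20.50) = 6.12 − 3.52 = 2.60; fold change = 2^-2.60 = 0.165
gene D: ΔΔCt = (26.50−20.61) − (24.29−20.50) = 5.89 − 3.79 = 2.10; fold change = 2^-2.10 = 0.233
gene A: ΔΔCt = (27.76−20.61) − (27.26−20.50) = 7.15 − 6.76 = 0.39; fold change = 2^-0.39 = 0.763
gene C has the largest |ΔΔCt| = 2.60.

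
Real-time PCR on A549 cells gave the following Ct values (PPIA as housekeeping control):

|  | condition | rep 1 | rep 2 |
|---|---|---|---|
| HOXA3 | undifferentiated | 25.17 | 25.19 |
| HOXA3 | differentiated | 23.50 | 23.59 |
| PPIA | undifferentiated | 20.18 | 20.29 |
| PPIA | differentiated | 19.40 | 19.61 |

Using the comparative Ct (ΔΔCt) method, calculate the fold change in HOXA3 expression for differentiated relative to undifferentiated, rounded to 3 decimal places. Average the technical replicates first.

Mean Ct: HOXA3 undifferentiated 25.180; HOXA3 differentiated 23.545; PPIA undifferentiated 20.235; PPIA differentiated 19.505
ΔCt(undifferentiated) = 25.180 − 20.235 = 4.945
ΔCt(differentiated) = 23.545 − 19.505 = 4.040
ΔΔCt = 4.040 − 4.945 = -0.905
Fold change = 2^(−(-0.905)) = 2^0.905 = 1.8725

1.873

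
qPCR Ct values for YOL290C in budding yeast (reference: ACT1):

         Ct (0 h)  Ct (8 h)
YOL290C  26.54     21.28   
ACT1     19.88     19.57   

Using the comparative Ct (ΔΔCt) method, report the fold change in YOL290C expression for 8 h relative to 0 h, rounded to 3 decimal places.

30.910

ΔCt(0 h) = 26.540 − 19.880 = 6.660
ΔCt(8 h) = 21.280 − 19.570 = 1.710
ΔΔCt = 1.710 − 6.660 = -4.950
Fold change = 2^(−(-4.950)) = 2^4.950 = 30.9100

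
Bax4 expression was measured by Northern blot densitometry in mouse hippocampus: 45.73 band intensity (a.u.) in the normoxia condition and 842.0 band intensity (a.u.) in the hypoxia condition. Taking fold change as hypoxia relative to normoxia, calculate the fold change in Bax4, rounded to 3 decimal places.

Fold change = 842.0 / 45.73 = 18.4124
Bax4 is upregulated.

18.412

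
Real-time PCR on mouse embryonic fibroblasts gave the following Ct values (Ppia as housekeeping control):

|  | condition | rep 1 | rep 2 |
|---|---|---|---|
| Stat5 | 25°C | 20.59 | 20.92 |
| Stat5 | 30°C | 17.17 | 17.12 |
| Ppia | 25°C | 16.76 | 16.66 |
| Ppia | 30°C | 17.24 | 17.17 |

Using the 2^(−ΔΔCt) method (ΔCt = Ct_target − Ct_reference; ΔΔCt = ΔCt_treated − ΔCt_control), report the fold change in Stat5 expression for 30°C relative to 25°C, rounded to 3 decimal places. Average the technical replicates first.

Mean Ct: Stat5 25°C 20.755; Stat5 30°C 17.145; Ppia 25°C 16.710; Ppia 30°C 17.205
ΔCt(25°C) = 20.755 − 16.710 = 4.045
ΔCt(30°C) = 17.145 − 17.205 = -0.060
ΔΔCt = -0.060 − 4.045 = -4.105
Fold change = 2^(−(-4.105)) = 2^4.105 = 17.2079

17.208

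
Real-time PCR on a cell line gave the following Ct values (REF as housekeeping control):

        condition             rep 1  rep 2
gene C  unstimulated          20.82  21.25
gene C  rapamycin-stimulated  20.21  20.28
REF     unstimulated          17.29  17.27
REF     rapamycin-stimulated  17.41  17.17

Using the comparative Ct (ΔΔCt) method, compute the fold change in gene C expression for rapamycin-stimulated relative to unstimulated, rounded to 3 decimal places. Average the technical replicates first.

1.741

Mean Ct: gene C unstimulated 21.035; gene C rapamycin-stimulated 20.245; REF unstimulated 17.280; REF rapamycin-stimulated 17.290
ΔCt(unstimulated) = 21.035 − 17.280 = 3.755
ΔCt(rapamycin-stimulated) = 20.245 − 17.290 = 2.955
ΔΔCt = 2.955 − 3.755 = -0.800
Fold change = 2^(−(-0.800)) = 2^0.800 = 1.7411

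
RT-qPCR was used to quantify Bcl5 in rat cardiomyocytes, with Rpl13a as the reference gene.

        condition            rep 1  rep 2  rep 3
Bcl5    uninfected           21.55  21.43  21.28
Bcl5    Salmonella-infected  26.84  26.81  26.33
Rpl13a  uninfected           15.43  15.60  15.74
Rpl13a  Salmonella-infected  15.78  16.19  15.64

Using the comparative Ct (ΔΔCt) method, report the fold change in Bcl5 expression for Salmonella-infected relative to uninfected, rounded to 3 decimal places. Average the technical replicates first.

Mean Ct: Bcl5 uninfected 21.420; Bcl5 Salmonella-infected 26.660; Rpl13a uninfected 15.590; Rpl13a Salmonella-infected 15.870
ΔCt(uninfected) = 21.420 − 15.590 = 5.830
ΔCt(Salmonella-infected) = 26.660 − 15.870 = 10.790
ΔΔCt = 10.790 − 5.830 = 4.960
Fold change = 2^(−4.960) = 0.0321

0.032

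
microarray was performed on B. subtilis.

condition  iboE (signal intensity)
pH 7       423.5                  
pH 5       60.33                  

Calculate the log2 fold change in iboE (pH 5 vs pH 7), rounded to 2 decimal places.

Fold change = 60.33 / 423.5 = 0.1425
log2(0.1425) = -2.811

-2.81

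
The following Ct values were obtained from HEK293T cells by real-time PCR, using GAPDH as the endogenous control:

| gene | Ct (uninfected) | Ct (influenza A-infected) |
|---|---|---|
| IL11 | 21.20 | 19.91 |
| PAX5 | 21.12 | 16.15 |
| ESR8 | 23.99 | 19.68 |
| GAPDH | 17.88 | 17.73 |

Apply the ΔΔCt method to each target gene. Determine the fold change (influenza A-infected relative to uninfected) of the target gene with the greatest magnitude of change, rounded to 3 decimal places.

IL11: ΔΔCt = (19.91−17.73) − (21.20−17.88) = 2.18 − 3.32 = -1.14; fold change = 2^1.14 = 2.204
PAX5: ΔΔCt = (16.15−17.73) − (21.12−17.88) = -1.58 − 3.24 = -4.82; fold change = 2^4.82 = 28.246
ESR8: ΔΔCt = (19.68−17.73) − (23.99−17.88) = 1.95 − 6.11 = -4.16; fold change = 2^4.16 = 17.877
PAX5 has the largest |ΔΔCt| = 4.82.

28.246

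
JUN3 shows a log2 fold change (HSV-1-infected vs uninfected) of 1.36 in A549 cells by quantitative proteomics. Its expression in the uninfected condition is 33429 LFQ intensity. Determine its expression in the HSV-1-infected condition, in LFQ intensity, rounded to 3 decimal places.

85807.289

Fold change = 2^(1.36) = 2.5669
HSV-1-infected expression = 33429 × 2.5669 = 85807.289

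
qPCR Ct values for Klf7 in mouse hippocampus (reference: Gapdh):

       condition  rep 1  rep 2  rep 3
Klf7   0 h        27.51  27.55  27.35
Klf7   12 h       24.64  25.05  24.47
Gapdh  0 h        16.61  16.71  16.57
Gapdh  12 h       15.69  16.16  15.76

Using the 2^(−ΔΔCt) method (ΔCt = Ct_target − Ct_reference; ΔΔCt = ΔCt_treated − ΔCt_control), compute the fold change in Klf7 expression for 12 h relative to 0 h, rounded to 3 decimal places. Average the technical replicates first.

Mean Ct: Klf7 0 h 27.470; Klf7 12 h 24.720; Gapdh 0 h 16.630; Gapdh 12 h 15.870
ΔCt(0 h) = 27.470 − 16.630 = 10.840
ΔCt(12 h) = 24.720 − 15.870 = 8.850
ΔΔCt = 8.850 − 10.840 = -1.990
Fold change = 2^(−(-1.990)) = 2^1.990 = 3.9724

3.972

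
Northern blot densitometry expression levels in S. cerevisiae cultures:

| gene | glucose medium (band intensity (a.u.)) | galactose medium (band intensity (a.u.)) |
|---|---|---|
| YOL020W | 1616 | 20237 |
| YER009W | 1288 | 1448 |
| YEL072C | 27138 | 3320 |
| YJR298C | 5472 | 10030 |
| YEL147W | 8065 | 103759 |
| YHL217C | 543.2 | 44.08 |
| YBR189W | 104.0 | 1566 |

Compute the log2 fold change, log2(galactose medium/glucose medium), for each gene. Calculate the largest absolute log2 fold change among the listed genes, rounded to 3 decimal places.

log2(20237/1616) = 3.646  (YOL020W)
log2(1448/1288) = 0.169  (YER009W)
log2(3320/27138) = -3.031  (YEL072C)
log2(10030/5472) = 0.874  (YJR298C)
log2(103759/8065) = 3.685  (YEL147W)
log2(44.08/543.2) = -3.623  (YHL217C)
log2(1566/104.0) = 3.912  (YBR189W)
The largest magnitude belongs to YBR189W.

3.912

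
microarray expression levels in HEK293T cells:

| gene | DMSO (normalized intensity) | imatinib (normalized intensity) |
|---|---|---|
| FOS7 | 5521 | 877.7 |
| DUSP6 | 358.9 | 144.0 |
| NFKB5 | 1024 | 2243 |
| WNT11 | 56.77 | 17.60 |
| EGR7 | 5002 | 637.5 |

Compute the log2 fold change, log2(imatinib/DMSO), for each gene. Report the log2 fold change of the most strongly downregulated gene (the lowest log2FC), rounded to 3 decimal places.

-2.972

log2(877.7/5521) = -2.653  (FOS7)
log2(144.0/358.9) = -1.318  (DUSP6)
log2(2243/1024) = 1.131  (NFKB5)
log2(17.60/56.77) = -1.690  (WNT11)
log2(637.5/5002) = -2.972  (EGR7)
EGR7 is most strongly downregulated.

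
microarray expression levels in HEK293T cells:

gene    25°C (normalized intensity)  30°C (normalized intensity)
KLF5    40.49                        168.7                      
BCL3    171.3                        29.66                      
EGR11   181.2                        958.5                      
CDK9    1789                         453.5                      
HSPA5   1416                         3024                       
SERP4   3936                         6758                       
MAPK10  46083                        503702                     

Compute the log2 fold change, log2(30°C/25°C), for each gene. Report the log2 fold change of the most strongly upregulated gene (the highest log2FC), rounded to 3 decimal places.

log2(168.7/40.49) = 2.059  (KLF5)
log2(29.66/171.3) = -2.530  (BCL3)
log2(958.5/181.2) = 2.403  (EGR11)
log2(453.5/1789) = -1.980  (CDK9)
log2(3024/1416) = 1.095  (HSPA5)
log2(6758/3936) = 0.780  (SERP4)
log2(503702/46083) = 3.450  (MAPK10)
MAPK10 is most strongly upregulated.

3.450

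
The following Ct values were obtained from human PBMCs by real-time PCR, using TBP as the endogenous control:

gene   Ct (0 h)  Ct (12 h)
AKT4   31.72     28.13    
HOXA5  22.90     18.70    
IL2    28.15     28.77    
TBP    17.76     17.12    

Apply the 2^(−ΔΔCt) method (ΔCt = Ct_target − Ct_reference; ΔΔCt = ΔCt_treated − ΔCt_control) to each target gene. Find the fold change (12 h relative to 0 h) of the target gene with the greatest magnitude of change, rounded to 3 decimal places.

11.794

AKT4: ΔΔCt = (28.13−17.12) − (31.72−17.76) = 11.01 − 13.96 = -2.95; fold change = 2^2.95 = 7.727
HOXA5: ΔΔCt = (18.70−17.12) − (22.90−17.76) = 1.58 − 5.14 = -3.56; fold change = 2^3.56 = 11.794
IL2: ΔΔCt = (28.77−17.12) − (28.15−17.76) = 11.65 − 10.39 = 1.26; fold change = 2^-1.26 = 0.418
HOXA5 has the largest |ΔΔCt| = 3.56.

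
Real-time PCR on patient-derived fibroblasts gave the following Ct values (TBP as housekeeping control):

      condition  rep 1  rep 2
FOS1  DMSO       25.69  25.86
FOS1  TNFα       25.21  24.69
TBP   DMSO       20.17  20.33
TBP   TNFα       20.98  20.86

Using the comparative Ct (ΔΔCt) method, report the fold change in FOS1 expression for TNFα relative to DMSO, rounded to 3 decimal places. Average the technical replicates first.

Mean Ct: FOS1 DMSO 25.775; FOS1 TNFα 24.950; TBP DMSO 20.250; TBP TNFα 20.920
ΔCt(DMSO) = 25.775 − 20.250 = 5.525
ΔCt(TNFα) = 24.950 − 20.920 = 4.030
ΔΔCt = 4.030 − 5.525 = -1.495
Fold change = 2^(−(-1.495)) = 2^1.495 = 2.8186

2.819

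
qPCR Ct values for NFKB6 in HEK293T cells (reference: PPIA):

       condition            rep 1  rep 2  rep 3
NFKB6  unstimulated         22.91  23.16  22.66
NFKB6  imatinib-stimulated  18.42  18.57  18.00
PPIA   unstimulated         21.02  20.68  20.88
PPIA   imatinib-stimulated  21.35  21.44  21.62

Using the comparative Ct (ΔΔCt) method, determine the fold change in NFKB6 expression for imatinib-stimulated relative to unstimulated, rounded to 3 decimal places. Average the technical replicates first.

36.504

Mean Ct: NFKB6 unstimulated 22.910; NFKB6 imatinib-stimulated 18.330; PPIA unstimulated 20.860; PPIA imatinib-stimulated 21.470
ΔCt(unstimulated) = 22.910 − 20.860 = 2.050
ΔCt(imatinib-stimulated) = 18.330 − 21.470 = -3.140
ΔΔCt = -3.140 − 2.050 = -5.190
Fold change = 2^(−(-5.190)) = 2^5.190 = 36.5044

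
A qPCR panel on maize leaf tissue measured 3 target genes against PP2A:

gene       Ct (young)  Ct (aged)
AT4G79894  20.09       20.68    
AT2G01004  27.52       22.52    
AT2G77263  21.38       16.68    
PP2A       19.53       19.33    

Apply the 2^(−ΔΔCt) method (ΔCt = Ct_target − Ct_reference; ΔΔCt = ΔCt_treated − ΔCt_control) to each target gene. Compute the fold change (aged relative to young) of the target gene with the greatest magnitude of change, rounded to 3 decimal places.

AT4G79894: ΔΔCt = (20.68−19.33) − (20.09−19.53) = 1.35 − 0.56 = 0.79; fold change = 2^-0.79 = 0.578
AT2G01004: ΔΔCt = (22.52−19.33) − (27.52−19.53) = 3.19 − 7.99 = -4.80; fold change = 2^4.80 = 27.858
AT2G77263: ΔΔCt = (16.68−19.33) − (21.38−19.53) = -2.65 − 1.85 = -4.50; fold change = 2^4.50 = 22.627
AT2G01004 has the largest |ΔΔCt| = 4.80.

27.858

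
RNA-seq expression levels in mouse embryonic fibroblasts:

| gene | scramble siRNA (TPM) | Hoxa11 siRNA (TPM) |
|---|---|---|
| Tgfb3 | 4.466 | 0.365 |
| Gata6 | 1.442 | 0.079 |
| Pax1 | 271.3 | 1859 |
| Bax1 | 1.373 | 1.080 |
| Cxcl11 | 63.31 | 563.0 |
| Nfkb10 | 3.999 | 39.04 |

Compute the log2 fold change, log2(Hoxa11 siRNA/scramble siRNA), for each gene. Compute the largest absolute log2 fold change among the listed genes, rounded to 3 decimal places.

4.190

log2(0.365/4.466) = -3.613  (Tgfb3)
log2(0.079/1.442) = -4.190  (Gata6)
log2(1859/271.3) = 2.777  (Pax1)
log2(1.080/1.373) = -0.346  (Bax1)
log2(563.0/63.31) = 3.153  (Cxcl11)
log2(39.04/3.999) = 3.287  (Nfkb10)
The largest magnitude belongs to Gata6.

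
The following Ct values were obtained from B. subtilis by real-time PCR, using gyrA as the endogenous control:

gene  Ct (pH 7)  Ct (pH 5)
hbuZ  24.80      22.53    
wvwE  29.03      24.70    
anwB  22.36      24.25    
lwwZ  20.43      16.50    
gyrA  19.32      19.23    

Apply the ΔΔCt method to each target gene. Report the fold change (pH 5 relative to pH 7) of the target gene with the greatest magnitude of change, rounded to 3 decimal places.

hbuZ: ΔΔCt = (22.53−19.23) − (24.80−19.32) = 3.30 − 5.48 = -2.18; fold change = 2^2.18 = 4.532
wvwE: ΔΔCt = (24.70−19.23) − (29.03−19.32) = 5.47 − 9.71 = -4.24; fold change = 2^4.24 = 18.896
anwB: ΔΔCt = (24.25−19.23) − (22.36−19.32) = 5.02 − 3.04 = 1.98; fold change = 2^-1.98 = 0.253
lwwZ: ΔΔCt = (16.50−19.23) − (20.43−19.32) = -2.73 − 1.11 = -3.84; fold change = 2^3.84 = 14.320
wvwE has the largest |ΔΔCt| = 4.24.

18.896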